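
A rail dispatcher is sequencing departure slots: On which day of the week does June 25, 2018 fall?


Date: 2018-06-25
January 1, 2018 is a Monday
Day of year: 176
Offset from Jan 1: 175 days
175 mod 7 = 0
Result: Monday

Monday


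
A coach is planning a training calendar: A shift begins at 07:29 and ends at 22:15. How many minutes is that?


Start time: 07:29 = 449 minutes from midnight
End time: 22:15 = 1335 minutes from midnight
Difference: 1335 - 449 = 886 minutes
That is 14 hours and 46 minutes

886


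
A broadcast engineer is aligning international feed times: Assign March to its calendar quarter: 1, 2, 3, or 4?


Month: March (month 3)
Q1: January-March (months 1-3)
Q2: April-June (months 4-6)
Q3: July-September (months 7-9)
Q4: October-December (months 10-12)
Month 3 falls in Q1

1


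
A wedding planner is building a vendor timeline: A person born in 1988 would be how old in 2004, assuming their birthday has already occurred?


Birth year: 1988
Current year: 2004
Age = current year - birth year
Age = 2004 - 1988 = 16

16


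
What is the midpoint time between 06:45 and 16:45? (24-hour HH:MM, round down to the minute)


Start time: 06:45 = 405 minutes from midnight
End time: 16:45 = 1005 minutes from midnight
Sum: 405 + 1005 = 1410
Midpoint: 1410 / 2 = 705 minutes
Convert: 705 / 60 = 11 hours, 45 minutes
Result: 11:45

11:45


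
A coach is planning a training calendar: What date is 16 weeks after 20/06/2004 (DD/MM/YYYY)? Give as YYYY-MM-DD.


Start: 2004-06-20
Weeks to add: 16
Convert to days: 16 x 7 = 112 days
Add 112 days to 2004-06-20
Result: 2004-10-10

2004-10-10


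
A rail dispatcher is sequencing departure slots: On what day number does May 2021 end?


Month: May
Year: 2021
May is a 31-day month
Total: 31 days

31


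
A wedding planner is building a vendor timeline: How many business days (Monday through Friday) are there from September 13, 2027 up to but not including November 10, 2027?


Start: 2027-09-13 (Monday)
End (exclusive): 2027-11-10 (Wednesday)
Total calendar days: 58
Full weeks: 58 // 7 = 8 -> 40 weekdays
Remaining 2 days starting on Monday:
  Mon(w), Tue(w) -> 2 weekdays
Total business days: 40 + 2 = 42

42


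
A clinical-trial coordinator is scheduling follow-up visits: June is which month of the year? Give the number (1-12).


Calendar month order:
5. May
6. June <--
7. July
June is month number 6

6


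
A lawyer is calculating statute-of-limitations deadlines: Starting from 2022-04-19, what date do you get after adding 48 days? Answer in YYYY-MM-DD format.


Start: 2022-04-19
Adding 48 days
Days remaining in April: 11
After April: 37 days still to add
May 2022: 31 days, 6 remaining
June 2022 has 30 days, need 6
Result: 2022-06-06

2022-06-06


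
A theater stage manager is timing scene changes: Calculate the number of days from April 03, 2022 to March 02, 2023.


Start date: 2022-04-03
End date: 2023-03-02
Apr 2022: +28 days
May 2022: +31 days
Jun 2022: +30 days
... (9 more months)
Total: 333 days

333


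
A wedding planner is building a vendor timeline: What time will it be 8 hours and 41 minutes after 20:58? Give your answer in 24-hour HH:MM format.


Start time: 20:58
Adding: 8 hours 41 minutes
Minutes: 58 + 41 = 99
Minute overflow: 99 >= 60, so carry 1 hour, minutes = 39
Hours: 20 + 8 + 1 = 29
Hour wraparound: 29 mod 24 = 5
Result: 05:39

05:39


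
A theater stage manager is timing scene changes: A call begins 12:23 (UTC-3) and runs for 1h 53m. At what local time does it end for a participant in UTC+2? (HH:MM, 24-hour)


Start: 12:23 in UTC-3
Step 1 - add duration:
  minutes: 23 + 53 = 76 (carry 1h)
  hours: 12 + 1 + 1 = 14
  end in UTC-3: 14:16
Step 2 - convert UTC-3 -> UTC+2:
  offset difference: 2 - (-3) = 5 hours
  14 + (5) = 19 -> mod 24 = 19
Result: 19:16 in UTC+2

19:16


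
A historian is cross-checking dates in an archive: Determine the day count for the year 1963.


Year: 1963
Check leap year rules:
Divisible by 4? No
1963 is not a leap year
Days: 365

365


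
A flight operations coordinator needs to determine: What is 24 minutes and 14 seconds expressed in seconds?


Minutes: 24
Extra seconds: 14
Seconds per minute: 60
Minutes to seconds: 24 x 60 = 1440
Total: 1440 + 14 = 1454

1454


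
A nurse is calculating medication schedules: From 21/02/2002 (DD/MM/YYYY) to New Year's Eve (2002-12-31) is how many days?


Start: February 21, 2002
End: December 31, 2002
Days left in February: 7
March: 31
April: 30
May: 31
June: 30
... plus remaining months
Sum of remaining months: 306
Total: 7 + 306 = 313

313


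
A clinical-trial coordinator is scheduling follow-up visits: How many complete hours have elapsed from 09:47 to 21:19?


Start: 09:47
End: 21:19
Hour difference: 21 - 9 = 12 hours
Minute difference: 19 - 47 = -28 minutes
Total minutes: 692
Complete hours: 692 / 60 = 11 (remainder 32)

11


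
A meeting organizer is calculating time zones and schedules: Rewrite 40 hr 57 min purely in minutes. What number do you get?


Hours: 40
Extra minutes: 57
Minutes per hour: 60
Hours to minutes: 40 x 60 = 2400
Total: 2400 + 57 = 2457

2457


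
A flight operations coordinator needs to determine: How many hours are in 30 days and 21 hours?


Days: 30
Extra hours: 21
Hours per day: 24
Days to hours: 30 x 24 = 720
Total: 720 + 21 = 741

741


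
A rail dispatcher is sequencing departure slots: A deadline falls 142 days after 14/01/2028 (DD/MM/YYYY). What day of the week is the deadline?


Start: 2028-01-14 (Friday)
Step 1 - find target date: add 142 days
  2028-01-14 + 142 days = 2028-06-04
Step 2 - day of week:
  142 mod 7 = 2
  Friday + 2 days -> Sunday
Result: Sunday (2028-06-04)

Sunday


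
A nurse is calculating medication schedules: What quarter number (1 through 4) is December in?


Month: December (month 12)
Q1: January-March (months 1-3)
Q2: April-June (months 4-6)
Q3: July-September (months 7-9)
Q4: October-December (months 10-12)
Month 12 falls in Q4

4


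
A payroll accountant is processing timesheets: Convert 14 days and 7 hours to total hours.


Days: 14
Extra hours: 7
Hours per day: 24
Days to hours: 14 x 24 = 336
Total: 336 + 7 = 343

343


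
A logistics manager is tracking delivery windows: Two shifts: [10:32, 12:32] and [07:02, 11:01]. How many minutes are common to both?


Interval A: [632, 752] minutes from midnight
Interval B: [422, 661] minutes from midnight
Overlap start = max(632, 422) = 632
Overlap end = min(752, 661) = 661
Overlap = 661 - 632 = 29 minutes

29


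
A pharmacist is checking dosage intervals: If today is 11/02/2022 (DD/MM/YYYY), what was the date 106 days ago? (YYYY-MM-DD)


Start: 2022-02-11
Subtracting 106 days
Days already passed in February: 11
After going back through February: 95 more days to subtract
January 2022: 31 days, 64 remaining
December 2021: 31 days, 33 remaining
November 2021: 30 days, 3 remaining
October 2021 has 31 days, need 3
Result: 2021-10-28

2021-10-28


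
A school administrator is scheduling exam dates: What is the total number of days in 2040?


Year: 2040
Check leap year rules:
Divisible by 4? Yes
Divisible by 100? No
2040 is a leap year
Days: 366

366


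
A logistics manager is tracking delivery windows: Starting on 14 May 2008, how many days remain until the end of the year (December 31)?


Start: May 14, 2008
End: December 31, 2008
Days left in May: 17
June: 30
July: 31
August: 31
September: 30
... plus remaining months
Sum of remaining months: 214
Total: 17 + 214 = 231

231


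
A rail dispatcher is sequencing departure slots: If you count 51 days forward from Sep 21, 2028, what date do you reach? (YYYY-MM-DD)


Start: 2028-09-21
Adding 51 days
Days remaining in September: 9
After September: 42 days still to add
October 2028: 31 days, 11 remaining
November 2028 has 30 days, need 11
Result: 2028-11-11

2028-11-11


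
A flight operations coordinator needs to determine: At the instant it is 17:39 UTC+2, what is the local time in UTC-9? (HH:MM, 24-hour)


Local time: 17:39 at UTC+2 (offset 2h)
Target zone: UTC-9 (offset -9h)
Difference: -9 - (2) = -11 hours
Calculation: 17 + (-11) = 6
Result: 06:39

06:39


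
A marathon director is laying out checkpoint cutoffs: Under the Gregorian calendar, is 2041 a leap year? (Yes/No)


Year: 2041
Divisible by 4? 2041 / 4 = 510.25 -> No
Not divisible by 4, so NOT a leap year

No


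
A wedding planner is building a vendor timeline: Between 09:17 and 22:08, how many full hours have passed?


Start: 09:17
End: 22:08
Hour difference: 22 - 9 = 13 hours
Minute difference: 8 - 17 = -9 minutes
Total minutes: 771
Complete hours: 771 / 60 = 12 (remainder 51)

12


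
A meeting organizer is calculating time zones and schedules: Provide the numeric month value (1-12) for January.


Calendar month order:
1. January <--
2. February
January is month number 1

1


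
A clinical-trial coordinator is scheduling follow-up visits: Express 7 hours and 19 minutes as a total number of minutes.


Hours: 7
Extra minutes: 19
Minutes per hour: 60
Hours to minutes: 7 x 60 = 420
Total: 420 + 19 = 439

439


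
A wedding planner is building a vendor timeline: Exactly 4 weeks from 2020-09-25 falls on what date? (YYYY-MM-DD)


Start: 2020-09-25
Weeks to add: 4
Convert to days: 4 x 7 = 28 days
Add 28 days to 2020-09-25
Result: 2020-10-23

2020-10-23


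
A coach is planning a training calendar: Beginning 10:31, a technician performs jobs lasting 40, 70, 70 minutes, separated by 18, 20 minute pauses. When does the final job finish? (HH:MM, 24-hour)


Start: 10:31 = 631 min from midnight
  after task 1 (40 min): 11:11
  after break (18 min): 11:29
  after task 2 (70 min): 12:39
  after break (20 min): 12:59
  after task 3 (70 min): 14:09
Total elapsed: 218 minutes
End time: 14:09

14:09


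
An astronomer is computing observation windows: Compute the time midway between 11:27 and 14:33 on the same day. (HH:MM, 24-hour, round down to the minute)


Start time: 11:27 = 687 minutes from midnight
End time: 14:33 = 873 minutes from midnight
Sum: 687 + 873 = 1560
Midpoint: 1560 / 2 = 780 minutes
Convert: 780 / 60 = 13 hours, 0 minutes
Result: 13:00

13:00


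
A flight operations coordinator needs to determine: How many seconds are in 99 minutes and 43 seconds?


Minutes: 99
Seconds: 43
Convert minutes to seconds: 99 x 60 = 5940
Add remaining seconds: 5940 + 43 = 5983

5983


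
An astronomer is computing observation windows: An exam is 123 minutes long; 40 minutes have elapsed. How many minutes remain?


Total budget: 123 minutes
Time used: 40 minutes
Remaining: 123 - 40 = 83 minutes
Percent used: 32.5%
Percent remaining: 67.5%

83


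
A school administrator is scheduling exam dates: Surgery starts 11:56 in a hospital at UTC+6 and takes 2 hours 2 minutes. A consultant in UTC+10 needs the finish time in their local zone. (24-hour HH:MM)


Start: 11:56 in UTC+6
Step 1 - add duration:
  minutes: 56 + 2 = 58
  hours: 11 + 2 + 0 = 13
  end in UTC+6: 13:58
Step 2 - convert UTC+6 -> UTC+10:
  offset difference: 10 - (6) = 4 hours
  13 + (4) = 17 -> mod 24 = 17
Result: 17:58 in UTC+10

17:58


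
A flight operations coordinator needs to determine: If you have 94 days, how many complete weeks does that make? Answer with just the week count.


Total days: 94
Days per week: 7
Division: 94 / 7 = 13 remainder 3
Complete weeks: 13
Remaining days: 3

13


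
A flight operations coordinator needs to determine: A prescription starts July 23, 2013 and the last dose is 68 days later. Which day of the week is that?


Start: 2013-07-23 (Tuesday)
Step 1 - find target date: add 68 days
  2013-07-23 + 68 days = 2013-09-29
Step 2 - day of week:
  68 mod 7 = 5
  Tuesday + 5 days -> Sunday
Result: Sunday (2013-09-29)

Sunday


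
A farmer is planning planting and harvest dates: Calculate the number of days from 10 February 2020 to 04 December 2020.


Start date: 2020-02-10
End date: 2020-12-04
Feb 2020: +20 days
Mar 2020: +31 days
Apr 2020: +30 days
... (8 more months)
Total: 298 days

298


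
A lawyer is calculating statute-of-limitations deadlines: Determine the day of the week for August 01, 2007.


Date: 2007-08-01
January 1, 2007 is a Monday
Day of year: 213
Offset from Jan 1: 212 days
212 mod 7 = 2
Result: Wednesday

Wednesday


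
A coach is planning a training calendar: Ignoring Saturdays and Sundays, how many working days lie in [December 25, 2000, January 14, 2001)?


Start: 2000-12-25 (Monday)
End (exclusive): 2001-01-14 (Sunday)
Total calendar days: 20
Full weeks: 20 // 7 = 2 -> 10 weekdays
Remaining 6 days starting on Monday:
  Mon(w), Tue(w), Wed(w), Thu(w), Fri(w), Sat(-) -> 5 weekdays
Total business days: 10 + 5 = 15

15


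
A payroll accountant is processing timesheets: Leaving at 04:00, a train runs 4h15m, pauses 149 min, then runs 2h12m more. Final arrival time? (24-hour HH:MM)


Depart: 04:00
Leg 1: +255 min -> 08:15
Layover: +149 min -> 10:44
Leg 2: +132 min -> 12:56
Total travel: 536 minutes = 8h 56m
Arrival: 12:56

12:56


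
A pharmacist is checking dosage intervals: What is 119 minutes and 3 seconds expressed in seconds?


Minutes: 119
Extra seconds: 3
Seconds per minute: 60
Minutes to seconds: 119 x 60 = 7140
Total: 7140 + 3 = 7143

7143


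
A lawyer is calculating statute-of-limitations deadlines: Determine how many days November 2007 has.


Month: November
Year: 2007
November is a 30-day month
Total: 30 days

30


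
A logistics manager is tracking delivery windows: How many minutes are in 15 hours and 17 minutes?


Hours: 15
Minutes: 17
Convert hours to minutes: 15 x 60 = 900
Add remaining minutes: 900 + 17 = 917

917


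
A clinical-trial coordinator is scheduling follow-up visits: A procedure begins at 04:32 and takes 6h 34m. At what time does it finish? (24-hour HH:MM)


Start time: 04:32
Adding: 6 hours 34 minutes
Minutes: 32 + 34 = 66
Minute overflow: 66 >= 60, so carry 1 hour, minutes = 6
Hours: 4 + 6 + 1 = 11
Result: 11:06

11:06


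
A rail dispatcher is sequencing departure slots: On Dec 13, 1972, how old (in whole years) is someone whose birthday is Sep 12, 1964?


Birth: 1964-09-12
Reference: 1972-12-13
Year difference: 1972 - 1964 = 8
Has birthday (09-12) occurred by 12-13? Yes
Age in full years: 8

8


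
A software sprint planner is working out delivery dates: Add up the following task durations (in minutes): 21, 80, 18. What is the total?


Durations: 21, 80, 18
Running sum: 21
+ 80 = 101
+ 18 = 119
Total duration: 119 minutes
That is 1 hours and 59 minutes

119


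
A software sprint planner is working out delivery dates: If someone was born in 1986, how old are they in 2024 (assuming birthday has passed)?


Birth year: 1986
Current year: 2024
Age = current year - birth year
Age = 2024 - 1986 = 38

38


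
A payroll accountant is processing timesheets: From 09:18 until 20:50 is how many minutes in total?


Start time: 09:18 = 558 minutes from midnight
End time: 20:50 = 1250 minutes from midnight
Difference: 1250 - 558 = 692 minutes
That is 11 hours and 32 minutes

692


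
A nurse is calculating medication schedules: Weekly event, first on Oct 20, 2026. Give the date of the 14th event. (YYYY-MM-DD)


First occurrence: 2026-10-20 (occurrence 1)
Each occurrence is 7 days after the previous.
Occurrence 14 is 13 weeks after the first.
13 weeks = 91 days
2026-10-20 + 91 days = 2027-01-19

2027-01-19


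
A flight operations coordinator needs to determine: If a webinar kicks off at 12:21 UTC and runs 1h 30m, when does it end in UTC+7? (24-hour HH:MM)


Start: 12:21 in UTC
Step 1 - add duration:
  minutes: 21 + 30 = 51
  hours: 12 + 1 + 0 = 13
  end in UTC: 13:51
Step 2 - convert UTC -> UTC+7:
  offset difference: 7 - (0) = 7 hours
  13 + (7) = 20 -> mod 24 = 20
Result: 20:51 in UTC+7

20:51


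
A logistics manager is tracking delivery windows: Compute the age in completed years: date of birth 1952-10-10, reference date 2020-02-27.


Birth: 1952-10-10
Reference: 2020-02-27
Year difference: 2020 - 1952 = 68
Has birthday (10-10) occurred by 02-27? No
Birthday not yet reached this year -> subtract 1
Age in full years: 67

67


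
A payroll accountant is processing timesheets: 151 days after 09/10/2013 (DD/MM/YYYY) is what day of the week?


Start: 2013-10-09 (Wednesday)
Step 1 - find target date: add 151 days
  2013-10-09 + 151 days = 2014-03-09
Step 2 - day of week:
  151 mod 7 = 4
  Wednesday + 4 days -> Sunday
Result: Sunday (2014-03-09)

Sunday


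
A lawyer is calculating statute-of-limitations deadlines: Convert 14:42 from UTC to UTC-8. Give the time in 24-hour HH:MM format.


Local time: 14:42 at UTC (offset 0h)
Target zone: UTC-8 (offset -8h)
Difference: -8 - (0) = -8 hours
Calculation: 14 + (-8) = 6
Result: 06:42

06:42


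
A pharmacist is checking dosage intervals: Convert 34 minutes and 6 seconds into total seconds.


Minutes: 34
Seconds: 6
Convert minutes to seconds: 34 x 60 = 2040
Add remaining seconds: 2040 + 6 = 2046

2046


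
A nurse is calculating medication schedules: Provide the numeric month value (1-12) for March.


Calendar month order:
2. February
3. March <--
4. April
March is month number 3

3


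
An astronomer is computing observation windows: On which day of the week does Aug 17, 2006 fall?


Date: 2006-08-17
January 1, 2006 is a Sunday
Day of year: 229
Offset from Jan 1: 228 days
228 mod 7 = 4
Result: Thursday

Thursday


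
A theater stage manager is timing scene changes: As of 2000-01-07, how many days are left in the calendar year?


Start: January 07, 2000
End: December 31, 2000
Days left in January: 24
February: 29
March: 31
April: 30
May: 31
... plus remaining months
Sum of remaining months: 335
Total: 24 + 335 = 359

359


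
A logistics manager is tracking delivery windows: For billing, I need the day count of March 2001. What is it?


Month: March
Year: 2001
March is a 31-day month
Total: 31 days

31


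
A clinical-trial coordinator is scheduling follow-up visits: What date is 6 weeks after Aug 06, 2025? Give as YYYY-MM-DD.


Start: 2025-08-06
Weeks to add: 6
Convert to days: 6 x 7 = 42 days
Add 42 days to 2025-08-06
Result: 2025-09-17

2025-09-17


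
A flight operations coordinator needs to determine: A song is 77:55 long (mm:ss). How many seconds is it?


Minutes: 77
Extra seconds: 55
Seconds per minute: 60
Minutes to seconds: 77 x 60 = 4620
Total: 4620 + 55 = 4675

4675


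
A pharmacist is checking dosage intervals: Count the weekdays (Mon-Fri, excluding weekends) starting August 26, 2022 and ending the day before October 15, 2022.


Start: 2022-08-26 (Friday)
End (exclusive): 2022-10-15 (Saturday)
Total calendar days: 50
Full weeks: 50 // 7 = 7 -> 35 weekdays
Remaining 1 days starting on Friday:
  Fri(w) -> 1 weekdays
Total business days: 35 + 1 = 36

36


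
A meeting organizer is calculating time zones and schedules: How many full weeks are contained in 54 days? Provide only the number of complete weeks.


Total days: 54
Days per week: 7
Division: 54 / 7 = 7 remainder 5
Complete weeks: 7
Remaining days: 5

7


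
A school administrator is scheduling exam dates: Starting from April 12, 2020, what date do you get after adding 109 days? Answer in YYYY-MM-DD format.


Start: 2020-04-12
Adding 109 days
Days remaining in April: 18
After April: 91 days still to add
May 2020: 31 days, 60 remaining
June 2020: 30 days, 30 remaining
July 2020 has 31 days, need 30
Result: 2020-07-30

2020-07-30


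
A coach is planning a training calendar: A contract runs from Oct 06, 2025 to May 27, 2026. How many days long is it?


Start date: 2025-10-06
End date: 2026-05-27
Oct 2025: +26 days
Nov 2025: +30 days
Dec 2025: +31 days
... (5 more months)
Total: 233 days

233


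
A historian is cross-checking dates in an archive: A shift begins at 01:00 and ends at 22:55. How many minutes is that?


Start time: 01:00 = 60 minutes from midnight
End time: 22:55 = 1375 minutes from midnight
Difference: 1375 - 60 = 1315 minutes
That is 21 hours and 55 minutes

1315


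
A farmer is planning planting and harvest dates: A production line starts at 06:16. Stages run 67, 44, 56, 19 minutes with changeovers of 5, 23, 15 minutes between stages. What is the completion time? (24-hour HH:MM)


Start: 06:16 = 376 min from midnight
  after task 1 (67 min): 07:23
  after break (5 min): 07:28
  after task 2 (44 min): 08:12
  after break (23 min): 08:35
  after task 3 (56 min): 09:31
  after break (15 min): 09:46
  after task 4 (19 min): 10:05
Total elapsed: 229 minutes
End time: 10:05

10:05


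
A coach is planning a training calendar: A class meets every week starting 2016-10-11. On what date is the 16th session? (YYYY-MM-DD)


First occurrence: 2016-10-11 (occurrence 1)
Each occurrence is 7 days after the previous.
Occurrence 16 is 15 weeks after the first.
15 weeks = 105 days
2016-10-11 + 105 days = 2017-01-24

2017-01-24


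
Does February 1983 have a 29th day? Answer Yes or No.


Year: 1983
Divisible by 4? 1983 / 4 = 495.75 -> No
Not divisible by 4, so NOT a leap year

No


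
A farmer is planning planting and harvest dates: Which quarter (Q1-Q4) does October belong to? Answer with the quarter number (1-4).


Month: October (month 10)
Q1: January-March (months 1-3)
Q2: April-June (months 4-6)
Q3: July-September (months 7-9)
Q4: October-December (months 10-12)
Month 10 falls in Q4

4


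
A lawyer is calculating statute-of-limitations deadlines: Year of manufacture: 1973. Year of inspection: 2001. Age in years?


Birth year: 1973
Current year: 2001
Age = current year - birth year
Age = 2001 - 1973 = 28

28


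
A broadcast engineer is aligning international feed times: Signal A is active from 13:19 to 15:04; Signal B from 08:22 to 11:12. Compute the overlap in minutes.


Interval A: [799, 904] minutes from midnight
Interval B: [502, 672] minutes from midnight
Overlap start = max(799, 502) = 799
Overlap end = min(904, 672) = 672
End <= start, so the intervals do not overlap: 0 minutes

0


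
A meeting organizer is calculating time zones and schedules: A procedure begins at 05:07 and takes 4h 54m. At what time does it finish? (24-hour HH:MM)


Start time: 05:07
Adding: 4 hours 54 minutes
Minutes: 7 + 54 = 61
Minute overflow: 61 >= 60, so carry 1 hour, minutes = 1
Hours: 5 + 4 + 1 = 10
Result: 10:01

10:01


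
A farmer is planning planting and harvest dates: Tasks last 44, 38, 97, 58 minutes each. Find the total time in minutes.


Durations: 44, 38, 97, 58
Running sum: 44
+ 38 = 82
+ 97 = 179
+ 58 = 237
Total duration: 237 minutes
That is 3 hours and 57 minutes

237


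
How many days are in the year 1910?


Year: 1910
Check leap year rules:
Divisible by 4? No
1910 is not a leap year
Days: 365

365


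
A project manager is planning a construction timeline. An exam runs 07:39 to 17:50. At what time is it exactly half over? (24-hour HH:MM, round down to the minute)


Start time: 07:39 = 459 minutes from midnight
End time: 17:50 = 1070 minutes from midnight
Sum: 459 + 1070 = 1529
Midpoint: 1529 / 2 = 764 minutes
Convert: 764 / 60 = 12 hours, 44 minutes
Result: 12:44

12:44


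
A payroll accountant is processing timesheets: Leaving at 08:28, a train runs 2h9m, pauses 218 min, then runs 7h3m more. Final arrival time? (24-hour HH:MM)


Depart: 08:28
Leg 1: +129 min -> 10:37
Layover: +218 min -> 14:15
Leg 2: +423 min -> 21:18
Total travel: 770 minutes = 12h 50m
Arrival: 21:18

21:18


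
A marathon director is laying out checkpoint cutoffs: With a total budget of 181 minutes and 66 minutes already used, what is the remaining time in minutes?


Total budget: 181 minutes
Time used: 66 minutes
Remaining: 181 - 66 = 115 minutes
Percent used: 36.5%
Percent remaining: 63.5%

115


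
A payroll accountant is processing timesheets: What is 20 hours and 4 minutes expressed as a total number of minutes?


Hours: 20
Minutes: 4
Convert hours to minutes: 20 x 60 = 1200
Add remaining minutes: 1200 + 4 = 1204

1204


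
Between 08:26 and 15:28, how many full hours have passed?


Start: 08:26
End: 15:28
Hour difference: 15 - 8 = 7 hours
Minute difference: 28 - 26 = 2 minutes
Total minutes: 422
Complete hours: 422 / 60 = 7 (remainder 2)

7


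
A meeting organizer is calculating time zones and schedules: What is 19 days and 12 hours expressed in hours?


Days: 19
Extra hours: 12
Hours per day: 24
Days to hours: 19 x 24 = 456
Total: 456 + 12 = 468

468


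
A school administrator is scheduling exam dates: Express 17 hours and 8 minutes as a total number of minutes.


Hours: 17
Extra minutes: 8
Minutes per hour: 60
Hours to minutes: 17 x 60 = 1020
Total: 1020 + 8 = 1028

1028


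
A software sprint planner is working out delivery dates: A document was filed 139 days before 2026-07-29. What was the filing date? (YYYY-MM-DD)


Start: 2026-07-29
Subtracting 139 days
Days already passed in July: 29
After going back through July: 110 more days to subtract
June 2026: 30 days, 80 remaining
May 2026: 31 days, 49 remaining
April 2026: 30 days, 19 remaining
March 2026 has 31 days, need 19
Result: 2026-03-12

2026-03-12


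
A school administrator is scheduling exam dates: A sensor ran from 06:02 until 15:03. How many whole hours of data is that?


Start: 06:02
End: 15:03
Hour difference: 15 - 6 = 9 hours
Minute difference: 3 - 2 = 1 minutes
Total minutes: 541
Complete hours: 541 / 60 = 9 (remainder 1)

9


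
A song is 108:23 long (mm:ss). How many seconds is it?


Minutes: 108
Extra seconds: 23
Seconds per minute: 60
Minutes to seconds: 108 x 60 = 6480
Total: 6480 + 23 = 6503

6503


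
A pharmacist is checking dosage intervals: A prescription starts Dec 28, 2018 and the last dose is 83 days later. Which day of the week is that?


Start: 2018-12-28 (Friday)
Step 1 - find target date: add 83 days
  2018-12-28 + 83 days = 2019-03-21
Step 2 - day of week:
  83 mod 7 = 6
  Friday + 6 days -> Thursday
Result: Thursday (2019-03-21)

Thursday


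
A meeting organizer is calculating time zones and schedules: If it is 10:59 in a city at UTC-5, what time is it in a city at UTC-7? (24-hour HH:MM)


Local time: 10:59 at UTC-5 (offset -5h)
Target zone: UTC-7 (offset -7h)
Difference: -7 - (-5) = -2 hours
Calculation: 10 + (-2) = 8
Result: 08:59

08:59


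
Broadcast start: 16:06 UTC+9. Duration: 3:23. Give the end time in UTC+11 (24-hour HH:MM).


Start: 16:06 in UTC+9
Step 1 - add duration:
  minutes: 6 + 23 = 29
  hours: 16 + 3 + 0 = 19
  end in UTC+9: 19:29
Step 2 - convert UTC+9 -> UTC+11:
  offset difference: 11 - (9) = 2 hours
  19 + (2) = 21 -> mod 24 = 21
Result: 21:29 in UTC+11

21:29


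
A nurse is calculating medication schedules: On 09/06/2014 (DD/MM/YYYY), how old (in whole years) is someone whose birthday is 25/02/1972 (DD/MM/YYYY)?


Birth: 1972-02-25
Reference: 2014-06-09
Year difference: 2014 - 1972 = 42
Has birthday (02-25) occurred by 06-09? Yes
Age in full years: 42

42


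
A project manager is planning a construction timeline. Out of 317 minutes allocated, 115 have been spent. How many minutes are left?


Total budget: 317 minutes
Time used: 115 minutes
Remaining: 317 - 115 = 202 minutes
Percent used: 36.3%
Percent remaining: 63.7%

202


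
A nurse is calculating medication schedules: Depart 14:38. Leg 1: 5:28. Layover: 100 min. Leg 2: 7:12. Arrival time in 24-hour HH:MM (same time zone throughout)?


Depart: 14:38
Leg 1: +328 min -> 20:06
Layover: +100 min -> 21:46
Leg 2: +432 min -> 04:58
Total travel: 860 minutes = 14h 20m
Arrival: 04:58

04:58


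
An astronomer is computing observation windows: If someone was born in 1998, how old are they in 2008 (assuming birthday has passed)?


Birth year: 1998
Current year: 2008
Age = current year - birth year
Age = 2008 - 1998 = 10

10


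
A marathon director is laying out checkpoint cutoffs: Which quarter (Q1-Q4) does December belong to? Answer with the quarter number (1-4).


Month: December (month 12)
Q1: January-March (months 1-3)
Q2: April-June (months 4-6)
Q3: July-September (months 7-9)
Q4: October-December (months 10-12)
Month 12 falls in Q4

4


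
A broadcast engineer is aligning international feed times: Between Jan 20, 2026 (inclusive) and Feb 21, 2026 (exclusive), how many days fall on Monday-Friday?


Start: 2026-01-20 (Tuesday)
End (exclusive): 2026-02-21 (Saturday)
Total calendar days: 32
Full weeks: 32 // 7 = 4 -> 20 weekdays
Remaining 4 days starting on Tuesday:
  Tue(w), Wed(w), Thu(w), Fri(w) -> 4 weekdays
Total business days: 20 + 4 = 24

24


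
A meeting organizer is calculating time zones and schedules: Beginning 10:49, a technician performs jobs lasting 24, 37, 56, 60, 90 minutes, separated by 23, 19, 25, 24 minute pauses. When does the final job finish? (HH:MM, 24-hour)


Start: 10:49 = 649 min from midnight
  after task 1 (24 min): 11:13
  after break (23 min): 11:36
  after task 2 (37 min): 12:13
  after break (19 min): 12:32
  after task 3 (56 min): 13:28
  after break (25 min): 13:53
  after task 4 (60 min): 14:53
  after break (24 min): 15:17
  after task 5 (90 min): 16:47
Total elapsed: 358 minutes
End time: 16:47

16:47


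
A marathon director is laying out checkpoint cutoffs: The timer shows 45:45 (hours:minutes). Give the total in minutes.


Hours: 45
Minutes: 45
Convert hours to minutes: 45 x 60 = 2700
Add remaining minutes: 2700 + 45 = 2745

2745


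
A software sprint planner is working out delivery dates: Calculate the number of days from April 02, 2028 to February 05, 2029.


Start date: 2028-04-02
End date: 2029-02-05
Apr 2028: +29 days
May 2028: +31 days
Jun 2028: +30 days
... (8 more months)
Total: 309 days

309


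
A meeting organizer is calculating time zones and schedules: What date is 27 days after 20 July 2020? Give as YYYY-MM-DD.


Start: 2020-07-20
Adding 27 days
Days remaining in July: 11
After July: 16 days still to add
August 2020 has 31 days, need 16
Result: 2020-08-16

2020-08-16


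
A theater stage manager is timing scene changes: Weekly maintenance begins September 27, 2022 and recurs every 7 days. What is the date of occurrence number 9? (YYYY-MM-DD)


First occurrence: 2022-09-27 (occurrence 1)
Each occurrence is 7 days after the previous.
Occurrence 9 is 8 weeks after the first.
8 weeks = 56 days
2022-09-27 + 56 days = 2022-11-22

2022-11-22


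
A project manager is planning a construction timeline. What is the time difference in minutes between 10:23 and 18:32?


Start time: 10:23 = 623 minutes from midnight
End time: 18:32 = 1112 minutes from midnight
Difference: 1112 - 623 = 489 minutes
That is 8 hours and 9 minutes

489


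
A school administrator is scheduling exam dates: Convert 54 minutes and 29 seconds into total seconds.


Minutes: 54
Seconds: 29
Convert minutes to seconds: 54 x 60 = 3240
Add remaining seconds: 3240 + 29 = 3269

3269


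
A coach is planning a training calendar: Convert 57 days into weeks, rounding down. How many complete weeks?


Total days: 57
Days per week: 7
Division: 57 / 7 = 8 remainder 1
Complete weeks: 8
Remaining days: 1

8


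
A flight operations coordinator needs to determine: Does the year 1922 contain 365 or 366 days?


Year: 1922
Check leap year rules:
Divisible by 4? No
1922 is not a leap year
Days: 365

365


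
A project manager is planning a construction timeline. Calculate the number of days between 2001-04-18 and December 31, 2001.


Start: April 18, 2001
End: December 31, 2001
Days left in April: 12
May: 31
June: 30
July: 31
August: 31
... plus remaining months
Sum of remaining months: 245
Total: 12 + 245 = 257

257


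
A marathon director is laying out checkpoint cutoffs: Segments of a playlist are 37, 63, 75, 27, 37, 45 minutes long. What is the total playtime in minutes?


Durations: 37, 63, 75, 27, 37, 45
Running sum: 37
+ 63 = 100
+ 75 = 175
+ 27 = 202
+ 37 = 239
+ 45 = 284
Total duration: 284 minutes
That is 4 hours and 44 minutes

284


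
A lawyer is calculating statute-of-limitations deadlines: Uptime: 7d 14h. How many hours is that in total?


Days: 7
Extra hours: 14
Hours per day: 24
Days to hours: 7 x 24 = 168
Total: 168 + 14 = 182

182


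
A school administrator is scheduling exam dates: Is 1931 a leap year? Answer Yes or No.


Year: 1931
Divisible by 4? 1931 / 4 = 482.75 -> No
Not divisible by 4, so NOT a leap year

No


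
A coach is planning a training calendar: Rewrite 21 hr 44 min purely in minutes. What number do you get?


Hours: 21
Extra minutes: 44
Minutes per hour: 60
Hours to minutes: 21 x 60 = 1260
Total: 1260 + 44 = 1304

1304


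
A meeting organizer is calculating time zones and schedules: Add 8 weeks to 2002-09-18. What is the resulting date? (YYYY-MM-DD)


Start: 2002-09-18
Weeks to add: 8
Convert to days: 8 x 7 = 56 days
Add 56 days to 2002-09-18
Result: 2002-11-13

2002-11-13


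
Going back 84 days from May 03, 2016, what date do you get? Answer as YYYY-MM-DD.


Start: 2016-05-03
Subtracting 84 days
Days already passed in May: 3
After going back through May: 81 more days to subtract
April 2016: 30 days, 51 remaining
March 2016: 31 days, 20 remaining
February 2016 has 29 days, need 20
Result: 2016-02-09

2016-02-09


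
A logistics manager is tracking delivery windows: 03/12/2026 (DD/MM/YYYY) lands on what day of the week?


Date: 2026-12-03
January 1, 2026 is a Thursday
Day of year: 337
Offset from Jan 1: 336 days
336 mod 7 = 0
Result: Thursday

Thursday


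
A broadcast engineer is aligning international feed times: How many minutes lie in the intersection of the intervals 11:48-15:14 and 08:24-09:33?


Interval A: [708, 914] minutes from midnight
Interval B: [504, 573] minutes from midnight
Overlap start = max(708, 504) = 708
Overlap end = min(914, 573) = 573
End <= start, so the intervals do not overlap: 0 minutes

0


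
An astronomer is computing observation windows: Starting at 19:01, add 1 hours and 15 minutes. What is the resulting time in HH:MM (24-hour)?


Start time: 19:01
Adding: 1 hours 15 minutes
Minutes: 1 + 15 = 16
Hours: 19 + 1 + 0 = 20
Result: 20:16

20:16


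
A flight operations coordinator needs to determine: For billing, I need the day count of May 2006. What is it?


Month: May
Year: 2006
May is a 31-day month
Total: 31 days

31


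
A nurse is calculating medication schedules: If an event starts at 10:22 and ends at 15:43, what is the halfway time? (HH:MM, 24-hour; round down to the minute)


Start time: 10:22 = 622 minutes from midnight
End time: 15:43 = 943 minutes from midnight
Sum: 622 + 943 = 1565
Midpoint: 1565 / 2 = 782 minutes
Convert: 782 / 60 = 13 hours, 2 minutes
Result: 13:02

13:02


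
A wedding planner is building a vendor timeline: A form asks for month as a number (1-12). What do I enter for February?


Calendar month order:
1. January
2. February <--
3. March
February is month number 2

2


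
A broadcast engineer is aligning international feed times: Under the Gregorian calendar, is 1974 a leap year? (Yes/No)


Year: 1974
Divisible by 4? 1974 / 4 = 493.5 -> No
Not divisible by 4, so NOT a leap year

No


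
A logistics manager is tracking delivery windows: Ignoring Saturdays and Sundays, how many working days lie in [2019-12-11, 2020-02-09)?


Start: 2019-12-11 (Wednesday)
End (exclusive): 2020-02-09 (Sunday)
Total calendar days: 60
Full weeks: 60 // 7 = 8 -> 40 weekdays
Remaining 4 days starting on Wednesday:
  Wed(w), Thu(w), Fri(w), Sat(-) -> 3 weekdays
Total business days: 40 + 3 = 43

43


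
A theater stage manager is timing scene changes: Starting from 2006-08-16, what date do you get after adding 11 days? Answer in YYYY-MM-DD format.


Start: 2006-08-16
Adding 11 days
Days remaining in August: 15
Result: 2006-08-27

2006-08-27


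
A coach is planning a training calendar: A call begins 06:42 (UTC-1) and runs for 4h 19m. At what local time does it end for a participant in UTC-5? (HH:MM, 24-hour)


Start: 06:42 in UTC-1
Step 1 - add duration:
  minutes: 42 + 19 = 61 (carry 1h)
  hours: 6 + 4 + 1 = 11
  end in UTC-1: 11:01
Step 2 - convert UTC-1 -> UTC-5:
  offset difference: -5 - (-1) = -4 hours
  11 + (-4) = 7 -> mod 24 = 7
Result: 07:01 in UTC-5

07:01


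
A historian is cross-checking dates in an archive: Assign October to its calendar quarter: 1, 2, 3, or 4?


Month: October (month 10)
Q1: January-March (months 1-3)
Q2: April-June (months 4-6)
Q3: July-September (months 7-9)
Q4: October-December (months 10-12)
Month 10 falls in Q4

4


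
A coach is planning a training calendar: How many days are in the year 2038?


Year: 2038
Check leap year rules:
Divisible by 4? No
2038 is not a leap year
Days: 365

365


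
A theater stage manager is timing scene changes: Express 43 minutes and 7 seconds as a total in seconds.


Minutes: 43
Seconds: 7
Convert minutes to seconds: 43 x 60 = 2580
Add remaining seconds: 2580 + 7 = 2587

2587


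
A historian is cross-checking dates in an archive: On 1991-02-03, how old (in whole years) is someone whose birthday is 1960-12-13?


Birth: 1960-12-13
Reference: 1991-02-03
Year difference: 1991 - 1960 = 31
Has birthday (12-13) occurred by 02-03? No
Birthday not yet reached this year -> subtract 1
Age in full years: 30

30


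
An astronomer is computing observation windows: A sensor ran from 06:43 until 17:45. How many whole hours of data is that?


Start: 06:43
End: 17:45
Hour difference: 17 - 6 = 11 hours
Minute difference: 45 - 43 = 2 minutes
Total minutes: 662
Complete hours: 662 / 60 = 11 (remainder 2)

11


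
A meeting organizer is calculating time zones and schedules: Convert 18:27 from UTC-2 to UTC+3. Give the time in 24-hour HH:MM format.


Local time: 18:27 at UTC-2 (offset -2h)
Target zone: UTC+3 (offset 3h)
Difference: 3 - (-2) = 5 hours
Calculation: 18 + (5) = 23
Result: 23:27

23:27


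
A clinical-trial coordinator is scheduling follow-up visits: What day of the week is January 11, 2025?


Date: 2025-01-11
January 1, 2025 is a Wednesday
Day of year: 11
Offset from Jan 1: 10 days
10 mod 7 = 3
Result: Saturday

Saturday


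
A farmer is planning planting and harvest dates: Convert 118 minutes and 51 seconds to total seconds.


Minutes: 118
Extra seconds: 51
Seconds per minute: 60
Minutes to seconds: 118 x 60 = 7080
Total: 7080 + 51 = 7131

7131


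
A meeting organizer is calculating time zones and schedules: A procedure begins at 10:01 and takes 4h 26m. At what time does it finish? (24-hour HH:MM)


Start time: 10:01
Adding: 4 hours 26 minutes
Minutes: 1 + 26 = 27
Hours: 10 + 4 + 0 = 14
Result: 14:27

14:27


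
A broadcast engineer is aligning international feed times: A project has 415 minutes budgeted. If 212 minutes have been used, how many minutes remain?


Total budget: 415 minutes
Time used: 212 minutes
Remaining: 415 - 212 = 203 minutes
Percent used: 51.1%
Percent remaining: 48.9%

203


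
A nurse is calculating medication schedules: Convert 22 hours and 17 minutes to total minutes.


Hours: 22
Minutes: 17
Convert hours to minutes: 22 x 60 = 1320
Add remaining minutes: 1320 + 17 = 1337

1337


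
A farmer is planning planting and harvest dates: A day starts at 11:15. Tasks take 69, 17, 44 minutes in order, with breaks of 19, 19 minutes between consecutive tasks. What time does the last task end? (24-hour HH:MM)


Start: 11:15 = 675 min from midnight
  after task 1 (69 min): 12:24
  after break (19 min): 12:43
  after task 2 (17 min): 13:00
  after break (19 min): 13:19
  after task 3 (44 min): 14:03
Total elapsed: 168 minutes
End time: 14:03

14:03


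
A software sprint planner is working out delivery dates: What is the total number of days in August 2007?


Month: August
Year: 2007
August is a 31-day month
Total: 31 days

31


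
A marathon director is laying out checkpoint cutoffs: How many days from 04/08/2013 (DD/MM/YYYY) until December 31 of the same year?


Start: August 04, 2013
End: December 31, 2013
Days left in August: 27
September: 30
October: 31
November: 30
December: 31
Sum of remaining months: 122
Total: 27 + 122 = 149

149
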